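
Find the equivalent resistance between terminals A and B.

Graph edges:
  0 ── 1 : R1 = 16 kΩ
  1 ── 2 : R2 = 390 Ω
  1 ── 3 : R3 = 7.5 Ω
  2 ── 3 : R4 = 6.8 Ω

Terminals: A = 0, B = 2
Reduce the network between node 0 (A) and node 2 (B) by series/parallel combination:
  Rs1 = R3 + R4 (series, joined only at node 3) = 7.5 + 6.8 = 14.3 Ω
  Rp1 = R2 ‖ Rs1 (parallel, both between nodes 1 and 2) = 1/(1/390 + 1/14.3) = 13.79 Ω
  Rs2 = R1 + Rp1 (series, joined only at node 1) = 16000 + 13.79 = 16010 Ω
R_eq = 16.01 kΩ

Final answer: 16.01 kΩ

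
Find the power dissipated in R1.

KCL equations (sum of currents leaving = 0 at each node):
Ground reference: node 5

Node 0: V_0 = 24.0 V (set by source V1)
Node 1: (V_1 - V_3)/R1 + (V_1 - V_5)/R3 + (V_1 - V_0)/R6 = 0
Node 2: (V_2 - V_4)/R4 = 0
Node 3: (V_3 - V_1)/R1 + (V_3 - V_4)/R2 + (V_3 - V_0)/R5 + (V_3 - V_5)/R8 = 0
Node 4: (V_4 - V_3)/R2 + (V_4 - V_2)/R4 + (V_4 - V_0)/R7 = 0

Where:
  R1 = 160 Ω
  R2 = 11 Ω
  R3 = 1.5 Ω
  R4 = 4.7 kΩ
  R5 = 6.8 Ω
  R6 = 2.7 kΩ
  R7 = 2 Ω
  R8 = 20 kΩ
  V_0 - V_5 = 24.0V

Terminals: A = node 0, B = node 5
Nodal analysis, taking node 5 as the 0 V reference.
Source V1 fixes V_0 = 24 V.
KCL at each unknown node (sum of currents leaving = 0; resistances in Ω):
  Node 1: (V_1 - V_3)/160 + (V_1 - 0)/1.5 + (V_1 - 24)/2700 = 0
  Node 2: (V_2 - V_4)/4700 = 0
  Node 3: (V_3 - V_1)/160 + (V_3 - V_4)/11 + (V_3 - 24)/6.8 + (V_3 - 0)/20000 = 0
  Node 4: (V_4 - V_3)/11 + (V_4 - V_2)/4700 + (V_4 - 24)/2 = 0
Collecting terms (coefficients in siemens):
  0.6733·V_1 - 0.00625·V_3 = 0.008889
  0.0002128·V_2 - 0.0002128·V_4 = 0
  0.2443·V_3 - 0.00625·V_1 - 0.09091·V_4 = 3.529
  0.5911·V_4 - 0.0002128·V_2 - 0.09091·V_3 = 12
Solving these 4 simultaneous equations (Gaussian elimination) gives:
  V_1 = 0.23 V, V_2 = 23.9 V, V_3 = 23.35 V, V_4 = 23.9 V
I_R1 = (V_1 - V_3)/R1 = (0.23 - 23.35)/160 = -0.1445 A
P_R1 = I_R1² × R1 = (-0.1445)² × 160 = 3.341 W

Final answer: 3.341 W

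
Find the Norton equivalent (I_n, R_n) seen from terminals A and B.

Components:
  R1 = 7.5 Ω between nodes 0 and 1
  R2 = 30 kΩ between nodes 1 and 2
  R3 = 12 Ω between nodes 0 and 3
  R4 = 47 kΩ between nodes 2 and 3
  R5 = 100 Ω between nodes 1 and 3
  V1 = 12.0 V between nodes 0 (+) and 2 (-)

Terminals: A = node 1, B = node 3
Find the Thévenin equivalent first; then I_n = V_th/R_th and R_n = R_th.
Step 1 — V_th is the open-circuit voltage V_A - V_B (nothing connected across the terminals).
Nodal analysis, taking node 2 as the 0 V reference.
Source V1 fixes V_0 = 12 V.
KCL at each unknown node (sum of currents leaving = 0; resistances in Ω):
  Node 1: (V_1 - 12)/7.5 + (V_1 - 0)/30000 + (V_1 - V_3)/100 = 0
  Node 3: (V_3 - 12)/12 + (V_3 - 0)/47000 + (V_3 - V_1)/100 = 0
Collecting terms (coefficients in siemens):
  0.1434·V_1 - 0.01·V_3 = 1.6
  0.09335·V_3 - 0.01·V_1 = 1
Determinant D = (0.1434)(0.09335) - (-0.01)(-0.01) = 0.01328
V_1 = [(1.6)(0.09335) - (-0.01)(1)]/D = 12 V
V_3 = [(0.1434)(1) - (1.6)(-0.01)]/D = 12 V
V_th = V_1 - V_3 = 12 - 12 = 0.00005339 V
Step 2 — R_th: zero the source — replace V1 by a short circuit (node 2 merges into node 0) — and find the resistance seen between A (node 1) and B (node 3).
Reduce the network between node 1 (A) and node 3 (B) by series/parallel combination:
  Rp1 = R1 ‖ R2 (parallel, both between nodes 0 and 1) = 1/(1/7.5 + 1/30000) = 7.498 Ω
  Rp2 = R3 ‖ R4 (parallel, both between nodes 0 and 3) = 1/(1/12 + 1/47000) = 12 Ω
  Rs1 = Rp1 + Rp2 (series, joined only at node 0) = 7.498 + 12 = 19.5 Ω
  Rp3 = R5 ‖ Rs1 (parallel, both between nodes 1 and 3) = 1/(1/100 + 1/19.5) = 16.31 Ω
R_th = 16.31 Ω
I_n = V_th/R_th = 0.00005339/16.31 = 0.000003272 A, and R_n = R_th = 16.31 Ω

Final answer: I_n = 3.272e-06 A, R_n = 16.31 Ω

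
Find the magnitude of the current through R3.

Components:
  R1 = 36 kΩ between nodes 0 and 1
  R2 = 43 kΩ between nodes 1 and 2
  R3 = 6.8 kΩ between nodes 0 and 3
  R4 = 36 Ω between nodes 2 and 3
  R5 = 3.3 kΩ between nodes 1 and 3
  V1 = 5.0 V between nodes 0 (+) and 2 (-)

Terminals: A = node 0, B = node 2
Nodal analysis, taking node 2 as the 0 V reference.
Source V1 fixes V_0 = 5 V.
KCL at each unknown node (sum of currents leaving = 0; resistances in Ω):
  Node 1: (V_1 - 5)/36000 + (V_1 - 0)/43000 + (V_1 - V_3)/3300 = 0
  Node 3: (V_3 - 5)/6800 + (V_3 - 0)/36 + (V_3 - V_1)/3300 = 0
Collecting terms (coefficients in siemens):
  0.0003541·V_1 - 0.000303·V_3 = 0.0001389
  0.02823·V_3 - 0.000303·V_1 = 0.0007353
Determinant D = (0.0003541)(0.02823) - (-0.000303)(-0.000303) = 0.000009903
V_1 = [(0.0001389)(0.02823) - (-0.000303)(0.0007353)]/D = 0.4184 V
V_3 = [(0.0003541)(0.0007353) - (0.0001389)(-0.000303)]/D = 0.03054 V
I_R3 = (V_0 - V_3)/R3 = (5 - 0.03054)/6800 = 0.0007308 A
|I_R3| = 0.0007308 A

Final answer: |I_R3| = 0.0007308 A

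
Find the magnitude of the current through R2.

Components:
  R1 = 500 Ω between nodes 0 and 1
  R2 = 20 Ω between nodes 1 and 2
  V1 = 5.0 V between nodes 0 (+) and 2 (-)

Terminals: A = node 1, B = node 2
Nodal analysis, taking node 2 as the 0 V reference.
Source V1 fixes V_0 = 5 V.
KCL at each unknown node (sum of currents leaving = 0; resistances in Ω):
  Node 1: (V_1 - 5)/500 + (V_1 - 0)/20 = 0
Collecting terms: 0.052 × V_1 = 0.01  =>  V_1 = 0.1923 V
I_R2 = (V_1 - V_2)/R2 = (0.1923 - 0)/20 = 0.009615 A
|I_R2| = 0.009615 A

Final answer: |I_R2| = 0.009615 A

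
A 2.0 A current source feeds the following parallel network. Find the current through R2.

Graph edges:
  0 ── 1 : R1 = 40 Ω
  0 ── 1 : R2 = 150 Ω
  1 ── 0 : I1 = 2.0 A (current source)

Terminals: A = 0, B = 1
All resistors sit directly between nodes 0 and 1, so they are in parallel and share one voltage V; the full source current 2 A splits among them.
1/R_par = 1/40 + 1/150 = 0.03167 S  =>  R_par = 31.58 Ω
V = I × R_par = 2 × 31.58 = 63.16 V
I_R2 = V/R2 = 63.16/150 = 0.4211 A

Final answer: 0.4211 A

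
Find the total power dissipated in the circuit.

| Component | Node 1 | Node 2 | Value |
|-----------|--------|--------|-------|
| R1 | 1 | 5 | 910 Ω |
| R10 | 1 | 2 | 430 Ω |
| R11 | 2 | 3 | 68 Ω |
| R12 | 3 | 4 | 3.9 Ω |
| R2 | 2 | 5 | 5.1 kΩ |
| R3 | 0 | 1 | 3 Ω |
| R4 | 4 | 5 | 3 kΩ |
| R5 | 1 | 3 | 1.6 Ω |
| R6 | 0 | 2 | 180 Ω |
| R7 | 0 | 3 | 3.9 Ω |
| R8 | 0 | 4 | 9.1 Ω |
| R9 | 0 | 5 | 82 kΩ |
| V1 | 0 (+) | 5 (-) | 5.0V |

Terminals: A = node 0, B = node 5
Nodal analysis, taking node 5 as the 0 V reference.
Source V1 fixes V_0 = 5 V.
KCL at each unknown node (sum of currents leaving = 0; resistances in Ω):
  Node 1: (V_1 - 0)/910 + (V_1 - 5)/3 + (V_1 - V_3)/1.6 + (V_1 - V_2)/430 = 0
  Node 2: (V_2 - 0)/5100 + (V_2 - 5)/180 + (V_2 - V_1)/430 + (V_2 - V_3)/68 = 0
  Node 3: (V_3 - V_1)/1.6 + (V_3 - 5)/3.9 + (V_3 - V_2)/68 + (V_3 - V_4)/3.9 = 0
  Node 4: (V_4 - 0)/3000 + (V_4 - 5)/9.1 + (V_4 - V_3)/3.9 = 0
Collecting terms (coefficients in siemens):
  0.9618·V_1 - 0.002326·V_2 - 0.625·V_3 = 1.667
  0.02278·V_2 - 0.002326·V_1 - 0.01471·V_3 = 0.02778
  1.153·V_3 - 0.625·V_1 - 0.01471·V_2 - 0.2564·V_4 = 1.282
  0.3666·V_4 - 0.2564·V_3 = 0.5495
Solving these 4 simultaneous equations (Gaussian elimination) gives:
  V_1 = 4.988 V, V_2 = 4.949 V, V_3 = 4.99 V, V_4 = 4.989 V
Power in each resistor, P = (ΔV)²/R:
  P_R1 = (4.988 - 0)²/910 = 0.02734 W
  P_R2 = (4.949 - 0)²/5100 = 0.004803 W
  P_R3 = (5 - 4.988)²/3 = 0.00004964 W
  P_R4 = (4.989 - 0)²/3000 = 0.008295 W
  P_R5 = (4.988 - 4.99)²/1.6 = 0.000003612 W
  P_R6 = (5 - 4.949)²/180 = 0.00001423 W
  P_R7 = (5 - 4.99)²/3.9 = 0.00002462 W
  P_R8 = (5 - 4.989)²/9.1 = 0.00001428 W
  P_R9 = (5 - 0)²/82000 = 0.0003049 W
  P_R10 = (4.988 - 4.949)²/430 = 0.000003429 W
  P_R11 = (4.949 - 4.99)²/68 = 0.00002448 W
  P_R12 = (4.99 - 4.989)²/3.9 = 0.0000006562 W
P_total = P_R1 + P_R2 + P_R3 + P_R4 + P_R5 + P_R6 + P_R7 + P_R8 + P_R9 + P_R10 + P_R11 + P_R12 = 0.04088 W

Final answer: 0.04088 W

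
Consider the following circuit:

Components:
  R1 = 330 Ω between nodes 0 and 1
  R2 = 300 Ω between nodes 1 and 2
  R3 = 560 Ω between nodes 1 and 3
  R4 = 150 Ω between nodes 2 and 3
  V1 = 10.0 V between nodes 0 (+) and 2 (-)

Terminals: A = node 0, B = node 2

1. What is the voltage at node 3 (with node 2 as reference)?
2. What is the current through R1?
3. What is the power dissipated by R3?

Nodal analysis, taking node 2 as the 0 V reference.
Source V1 fixes V_0 = 10 V.
KCL at each unknown node (sum of currents leaving = 0; resistances in Ω):
  Node 1: (V_1 - 10)/330 + (V_1 - 0)/300 + (V_1 - V_3)/560 = 0
  Node 3: (V_3 - V_1)/560 + (V_3 - 0)/150 = 0
Collecting terms (coefficients in siemens):
  0.008149·V_1 - 0.001786·V_3 = 0.0303
  0.008452·V_3 - 0.001786·V_1 = 0
Determinant D = (0.008149)(0.008452) - (-0.001786)(-0.001786) = 0.00006569
V_1 = [(0.0303)(0.008452) - (-0.001786)(0)]/D = 3.899 V
V_3 = [(0.008149)(0) - (0.0303)(-0.001786)]/D = 0.8237 V
Part 1:
  Read off the nodal solution: V_3 = 0.8237 V
Part 2:
  I_R1 = (V_0 - V_1)/R1 = (10 - 3.899)/330 = 0.01849 A
  Magnitude: I_R1 = 0.01849 A
Part 3:
  I_R3 = (V_1 - V_3)/R3 = (3.899 - 0.8237)/560 = 0.005491 A
  P_R3 = I_R3² × R3 = (0.005491)² × 560 = 0.01689 W

Final answers:
1. V_3 = 0.8237 V
2. I_R1 = 0.01849 A
3. P_R3 = 0.01689 W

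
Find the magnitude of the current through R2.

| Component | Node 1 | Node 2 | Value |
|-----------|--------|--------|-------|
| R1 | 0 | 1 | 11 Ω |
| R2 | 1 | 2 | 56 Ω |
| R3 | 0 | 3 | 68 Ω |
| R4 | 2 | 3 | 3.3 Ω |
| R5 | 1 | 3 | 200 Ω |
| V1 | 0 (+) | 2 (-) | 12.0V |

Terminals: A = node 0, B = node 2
Nodal analysis, taking node 2 as the 0 V reference.
Source V1 fixes V_0 = 12 V.
KCL at each unknown node (sum of currents leaving = 0; resistances in Ω):
  Node 1: (V_1 - 12)/11 + (V_1 - 0)/56 + (V_1 - V_3)/200 = 0
  Node 3: (V_3 - 12)/68 + (V_3 - 0)/3.3 + (V_3 - V_1)/200 = 0
Collecting terms (coefficients in siemens):
  0.1138·V_1 - 0.005·V_3 = 1.091
  0.3227·V_3 - 0.005·V_1 = 0.1765
Determinant D = (0.1138)(0.3227) - (-0.005)(-0.005) = 0.03669
V_1 = [(1.091)(0.3227) - (-0.005)(0.1765)]/D = 9.62 V
V_3 = [(0.1138)(0.1765) - (1.091)(-0.005)]/D = 0.6958 V
I_R2 = (V_1 - V_2)/R2 = (9.62 - 0)/56 = 0.1718 A
|I_R2| = 0.1718 A

Final answer: |I_R2| = 0.1718 A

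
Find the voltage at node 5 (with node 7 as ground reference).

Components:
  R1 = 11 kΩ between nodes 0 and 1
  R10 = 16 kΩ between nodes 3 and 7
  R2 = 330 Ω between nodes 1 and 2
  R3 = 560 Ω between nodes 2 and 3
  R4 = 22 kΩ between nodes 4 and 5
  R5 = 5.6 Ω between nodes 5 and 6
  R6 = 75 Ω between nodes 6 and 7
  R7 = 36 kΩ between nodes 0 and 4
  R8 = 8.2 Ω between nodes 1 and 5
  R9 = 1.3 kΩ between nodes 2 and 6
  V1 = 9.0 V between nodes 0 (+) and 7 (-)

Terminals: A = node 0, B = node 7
Nodal analysis, taking node 7 as the 0 V reference.
Source V1 fixes V_0 = 9 V.
KCL at each unknown node (sum of currents leaving = 0; resistances in Ω):
  Node 1: (V_1 - 9)/11000 + (V_1 - V_2)/330 + (V_1 - V_5)/8.2 = 0
  Node 2: (V_2 - V_1)/330 + (V_2 - V_3)/560 + (V_2 - V_6)/1300 = 0
  Node 3: (V_3 - V_2)/560 + (V_3 - 0)/16000 = 0
  Node 4: (V_4 - V_5)/22000 + (V_4 - 9)/36000 = 0
  Node 5: (V_5 - V_4)/22000 + (V_5 - V_6)/5.6 + (V_5 - V_1)/8.2 = 0
  Node 6: (V_6 - V_5)/5.6 + (V_6 - 0)/75 + (V_6 - V_2)/1300 = 0
Collecting terms (coefficients in siemens):
  0.1251·V_1 - 0.00303·V_2 - 0.122·V_5 = 0.0008182
  0.005585·V_2 - 0.00303·V_1 - 0.001786·V_3 - 0.0007692·V_6 = 0
  0.001848·V_3 - 0.001786·V_2 = 0
  0.00007323·V_4 - 0.00004545·V_5 = 0.00025
  0.3006·V_5 - 0.122·V_1 - 0.00004545·V_4 - 0.1786·V_6 = 0
  0.1927·V_6 - 0.0007692·V_2 - 0.1786·V_5 = 0
Solving these 6 simultaneous equations (Gaussian elimination) gives:
  V_1 = 0.08386 V, V_2 = 0.08018 V, V_3 = 0.07747 V, V_4 = 3.462 V
  V_5 = 0.0773 V, V_6 = 0.07197 V
The requested potential is V_5 = 0.0773 V.

Final answer: V_5 = 0.0773 V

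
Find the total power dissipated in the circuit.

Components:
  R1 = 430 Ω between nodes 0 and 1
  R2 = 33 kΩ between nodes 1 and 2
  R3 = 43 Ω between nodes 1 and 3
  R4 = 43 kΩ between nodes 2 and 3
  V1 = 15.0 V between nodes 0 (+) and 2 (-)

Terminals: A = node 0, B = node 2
Nodal analysis, taking node 2 as the 0 V reference.
Source V1 fixes V_0 = 15 V.
KCL at each unknown node (sum of currents leaving = 0; resistances in Ω):
  Node 1: (V_1 - 15)/430 + (V_1 - 0)/33000 + (V_1 - V_3)/43 = 0
  Node 3: (V_3 - V_1)/43 + (V_3 - 0)/43000 = 0
Collecting terms (coefficients in siemens):
  0.02561·V_1 - 0.02326·V_3 = 0.03488
  0.02328·V_3 - 0.02326·V_1 = 0
Determinant D = (0.02561)(0.02328) - (-0.02326)(-0.02326) = 0.00005538
V_1 = [(0.03488)(0.02328) - (-0.02326)(0)]/D = 14.66 V
V_3 = [(0.02561)(0) - (0.03488)(-0.02326)]/D = 14.65 V
Power in each resistor, P = (ΔV)²/R:
  P_R1 = (15 - 14.66)²/430 = 0.000265 W
  P_R2 = (14.66 - 0)²/33000 = 0.006515 W
  P_R3 = (14.66 - 14.65)²/43 = 0.00000499 W
  P_R4 = (0 - 14.65)²/43000 = 0.00499 W
P_total = P_R1 + P_R2 + P_R3 + P_R4 = 0.01177 W

Final answer: 0.01177 W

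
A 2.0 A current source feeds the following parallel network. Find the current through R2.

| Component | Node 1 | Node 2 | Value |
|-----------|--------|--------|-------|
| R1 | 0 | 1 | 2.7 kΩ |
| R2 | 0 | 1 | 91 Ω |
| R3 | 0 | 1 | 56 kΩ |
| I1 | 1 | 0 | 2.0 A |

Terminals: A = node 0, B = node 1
All resistors sit directly between nodes 0 and 1, so they are in parallel and share one voltage V; the full source current 2 A splits among them.
1/R_par = 1/2700 + 1/91 + 1/56000 = 0.01138 S  =>  R_par = 87.89 Ω
V = I × R_par = 2 × 87.89 = 175.8 V
I_R2 = V/R2 = 175.8/91 = 1.932 A

Final answer: 1.932 A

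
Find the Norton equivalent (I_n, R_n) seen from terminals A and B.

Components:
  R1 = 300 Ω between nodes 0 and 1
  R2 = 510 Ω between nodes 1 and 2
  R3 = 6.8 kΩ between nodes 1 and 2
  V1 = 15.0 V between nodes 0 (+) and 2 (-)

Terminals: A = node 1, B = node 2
Find the Thévenin equivalent first; then I_n = V_th/R_th and R_n = R_th.
Step 1 — V_th is the open-circuit voltage V_A - V_B (nothing connected across the terminals).
Nodal analysis, taking node 2 as the 0 V reference.
Source V1 fixes V_0 = 15 V.
KCL at each unknown node (sum of currents leaving = 0; resistances in Ω):
  Node 1: (V_1 - 15)/300 + (V_1 - 0)/510 + (V_1 - 0)/6800 = 0
Collecting terms: 0.005441 × V_1 = 0.05  =>  V_1 = 9.189 V
V_th = V_1 - V_2 = 9.189 - 0 = 9.189 V
Step 2 — R_th: zero the source — replace V1 by a short circuit (node 2 merges into node 0) — and find the resistance seen between A (node 1) and B (node 0).
Reduce the network between node 1 (A) and node 0 (B) by series/parallel combination:
  Rp1 = R1 ‖ R2 ‖ R3 (parallel, all between nodes 0 and 1) = 1/(1/300 + 1/510 + 1/6800) = 183.8 Ω
R_th = 183.8 Ω
I_n = V_th/R_th = 9.189/183.8 = 0.05 A, and R_n = R_th = 183.8 Ω

Final answer: I_n = 0.05 A, R_n = 183.8 Ω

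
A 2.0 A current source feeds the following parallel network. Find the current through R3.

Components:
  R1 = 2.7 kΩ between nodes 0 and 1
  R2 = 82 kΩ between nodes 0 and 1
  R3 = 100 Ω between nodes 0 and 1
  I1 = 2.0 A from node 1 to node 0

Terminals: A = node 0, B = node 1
All resistors sit directly between nodes 0 and 1, so they are in parallel and share one voltage V; the full source current 2 A splits among them.
1/R_par = 1/2700 + 1/82000 + 1/100 = 0.01038 S  =>  R_par = 96.32 Ω
V = I × R_par = 2 × 96.32 = 192.6 V
I_R3 = V/R3 = 192.6/100 = 1.926 A

Final answer: 1.926 A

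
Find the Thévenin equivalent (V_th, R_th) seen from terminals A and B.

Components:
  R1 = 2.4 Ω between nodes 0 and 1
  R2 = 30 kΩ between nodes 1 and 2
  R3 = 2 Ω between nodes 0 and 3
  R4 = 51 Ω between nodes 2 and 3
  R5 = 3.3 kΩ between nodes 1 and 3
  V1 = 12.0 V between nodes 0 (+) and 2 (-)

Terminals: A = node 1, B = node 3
Step 1 — V_th is the open-circuit voltage V_A - V_B (nothing connected across the terminals).
Nodal analysis, taking node 2 as the 0 V reference.
Source V1 fixes V_0 = 12 V.
KCL at each unknown node (sum of currents leaving = 0; resistances in Ω):
  Node 1: (V_1 - 12)/2.4 + (V_1 - 0)/30000 + (V_1 - V_3)/3300 = 0
  Node 3: (V_3 - 12)/2 + (V_3 - 0)/51 + (V_3 - V_1)/3300 = 0
Collecting terms (coefficients in siemens):
  0.417·V_1 - 0.000303·V_3 = 5
  0.5199·V_3 - 0.000303·V_1 = 6
Determinant D = (0.417)(0.5199) - (-0.000303)(-0.000303) = 0.2168
V_1 = [(5)(0.5199) - (-0.000303)(6)]/D = 12 V
V_3 = [(0.417)(6) - (5)(-0.000303)]/D = 11.55 V
V_th = V_1 - V_3 = 12 - 11.55 = 0.4513 V
Step 2 — R_th: zero the source — replace V1 by a short circuit (node 2 merges into node 0) — and find the resistance seen between A (node 1) and B (node 3).
Reduce the network between node 1 (A) and node 3 (B) by series/parallel combination:
  Rp1 = R1 ‖ R2 (parallel, both between nodes 0 and 1) = 1/(1/2.4 + 1/30000) = 2.4 Ω
  Rp2 = R3 ‖ R4 (parallel, both between nodes 0 and 3) = 1/(1/2 + 1/51) = 1.925 Ω
  Rs1 = Rp1 + Rp2 (series, joined only at node 0) = 2.4 + 1.925 = 4.324 Ω
  Rp3 = R5 ‖ Rs1 (parallel, both between nodes 1 and 3) = 1/(1/3300 + 1/4.324) = 4.319 Ω
R_th = 4.319 Ω

Final answer: V_th = 0.4513 V, R_th = 4.319 Ω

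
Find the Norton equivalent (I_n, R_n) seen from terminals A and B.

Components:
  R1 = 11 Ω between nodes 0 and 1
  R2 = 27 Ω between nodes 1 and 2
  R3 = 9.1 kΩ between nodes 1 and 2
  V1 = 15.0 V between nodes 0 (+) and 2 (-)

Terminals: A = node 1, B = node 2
Find the Thévenin equivalent first; then I_n = V_th/R_th and R_n = R_th.
Step 1 — V_th is the open-circuit voltage V_A - V_B (nothing connected across the terminals).
Nodal analysis, taking node 2 as the 0 V reference.
Source V1 fixes V_0 = 15 V.
KCL at each unknown node (sum of currents leaving = 0; resistances in Ω):
  Node 1: (V_1 - 15)/11 + (V_1 - 0)/27 + (V_1 - 0)/9100 = 0
Collecting terms: 0.1281 × V_1 = 1.364  =>  V_1 = 10.65 V
V_th = V_1 - V_2 = 10.65 - 0 = 10.65 V
Step 2 — R_th: zero the source — replace V1 by a short circuit (node 2 merges into node 0) — and find the resistance seen between A (node 1) and B (node 0).
Reduce the network between node 1 (A) and node 0 (B) by series/parallel combination:
  Rp1 = R1 ‖ R2 ‖ R3 (parallel, all between nodes 0 and 1) = 1/(1/11 + 1/27 + 1/9100) = 7.809 Ω
R_th = 7.809 Ω
I_n = V_th/R_th = 10.65/7.809 = 1.364 A, and R_n = R_th = 7.809 Ω

Final answer: I_n = 1.364 A, R_n = 7.809 Ω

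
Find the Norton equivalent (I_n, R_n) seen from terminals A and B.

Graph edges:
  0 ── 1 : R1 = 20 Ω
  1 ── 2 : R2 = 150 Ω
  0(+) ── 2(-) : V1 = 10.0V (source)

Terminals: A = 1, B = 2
Find the Thévenin equivalent first; then I_n = V_th/R_th and R_n = R_th.
Step 1 — V_th is the open-circuit voltage V_A - V_B (nothing connected across the terminals).
Nodal analysis, taking node 2 as the 0 V reference.
Source V1 fixes V_0 = 10 V.
KCL at each unknown node (sum of currents leaving = 0; resistances in Ω):
  Node 1: (V_1 - 10)/20 + (V_1 - 0)/150 = 0
Collecting terms: 0.05667 × V_1 = 0.5  =>  V_1 = 8.824 V
V_th = V_1 - V_2 = 8.824 - 0 = 8.824 V
Step 2 — R_th: zero the source — replace V1 by a short circuit (node 2 merges into node 0) — and find the resistance seen between A (node 1) and B (node 0).
Reduce the network between node 1 (A) and node 0 (B) by series/parallel combination:
  Rp1 = R1 ‖ R2 (parallel, both between nodes 0 and 1) = 1/(1/20 + 1/150) = 17.65 Ω
R_th = 17.65 Ω
I_n = V_th/R_th = 8.824/17.65 = 0.5 A, and R_n = R_th = 17.65 Ω

Final answer: I_n = 0.5 A, R_n = 17.65 Ω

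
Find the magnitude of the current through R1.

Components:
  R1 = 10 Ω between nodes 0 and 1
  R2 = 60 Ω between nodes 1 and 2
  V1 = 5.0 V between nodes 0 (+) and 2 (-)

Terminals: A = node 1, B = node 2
Nodal analysis, taking node 2 as the 0 V reference.
Source V1 fixes V_0 = 5 V.
KCL at each unknown node (sum of currents leaving = 0; resistances in Ω):
  Node 1: (V_1 - 5)/10 + (V_1 - 0)/60 = 0
Collecting terms: 0.1167 × V_1 = 0.5  =>  V_1 = 4.286 V
I_R1 = (V_0 - V_1)/R1 = (5 - 4.286)/10 = 0.07143 A
|I_R1| = 0.07143 A

Final answer: |I_R1| = 0.07143 A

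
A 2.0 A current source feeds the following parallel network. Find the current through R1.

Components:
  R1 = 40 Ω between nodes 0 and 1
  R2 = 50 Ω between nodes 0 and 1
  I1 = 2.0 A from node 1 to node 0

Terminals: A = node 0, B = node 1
All resistors sit directly between nodes 0 and 1, so they are in parallel and share one voltage V; the full source current 2 A splits among them.
1/R_par = 1/40 + 1/50 = 0.045 S  =>  R_par = 22.22 Ω
V = I × R_par = 2 × 22.22 = 44.44 V
I_R1 = V/R1 = 44.44/40 = 1.111 A

Final answer: 1.111 A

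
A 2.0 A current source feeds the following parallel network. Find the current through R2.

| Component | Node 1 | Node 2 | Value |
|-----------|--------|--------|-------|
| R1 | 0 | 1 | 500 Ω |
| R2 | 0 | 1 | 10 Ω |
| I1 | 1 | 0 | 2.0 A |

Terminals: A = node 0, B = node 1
All resistors sit directly between nodes 0 and 1, so they are in parallel and share one voltage V; the full source current 2 A splits among them.
1/R_par = 1/500 + 1/10 = 0.102 S  =>  R_par = 9.804 Ω
V = I × R_par = 2 × 9.804 = 19.61 V
I_R2 = V/R2 = 19.61/10 = 1.961 A

Final answer: 1.961 A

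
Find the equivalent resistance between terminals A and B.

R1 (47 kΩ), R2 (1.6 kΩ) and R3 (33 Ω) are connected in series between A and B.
Reduce the network between node 0 (A) and node 3 (B) by series/parallel combination:
  Rs1 = R1 + R2 (series, joined only at node 1) = 47000 + 1600 = 48600 Ω
  Rs2 = R3 + Rs1 (series, joined only at node 2) = 33 + 48600 = 48630 Ω
R_eq = 48.63 kΩ

Final answer: 48.63 kΩ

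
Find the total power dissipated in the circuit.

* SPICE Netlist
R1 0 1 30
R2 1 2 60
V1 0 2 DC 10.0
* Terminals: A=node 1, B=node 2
Nodal analysis, taking node 2 as the 0 V reference.
Source V1 fixes V_0 = 10 V.
KCL at each unknown node (sum of currents leaving = 0; resistances in Ω):
  Node 1: (V_1 - 10)/30 + (V_1 - 0)/60 = 0
Collecting terms: 0.05 × V_1 = 0.3333  =>  V_1 = 6.667 V
Power in each resistor, P = (ΔV)²/R:
  P_R1 = (10 - 6.667)²/30 = 0.3704 W
  P_R2 = (6.667 - 0)²/60 = 0.7407 W
P_total = P_R1 + P_R2 = 1.111 W

Final answer: 1.111 W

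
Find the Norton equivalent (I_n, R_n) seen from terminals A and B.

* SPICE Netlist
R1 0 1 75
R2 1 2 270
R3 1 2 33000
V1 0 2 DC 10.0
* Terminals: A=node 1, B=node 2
Find the Thévenin equivalent first; then I_n = V_th/R_th and R_n = R_th.
Step 1 — V_th is the open-circuit voltage V_A - V_B (nothing connected across the terminals).
Nodal analysis, taking node 2 as the 0 V reference.
Source V1 fixes V_0 = 10 V.
KCL at each unknown node (sum of currents leaving = 0; resistances in Ω):
  Node 1: (V_1 - 10)/75 + (V_1 - 0)/270 + (V_1 - 0)/33000 = 0
Collecting terms: 0.01707 × V_1 = 0.1333  =>  V_1 = 7.812 V
V_th = V_1 - V_2 = 7.812 - 0 = 7.812 V
Step 2 — R_th: zero the source — replace V1 by a short circuit (node 2 merges into node 0) — and find the resistance seen between A (node 1) and B (node 0).
Reduce the network between node 1 (A) and node 0 (B) by series/parallel combination:
  Rp1 = R1 ‖ R2 ‖ R3 (parallel, all between nodes 0 and 1) = 1/(1/75 + 1/270 + 1/33000) = 58.59 Ω
R_th = 58.59 Ω
I_n = V_th/R_th = 7.812/58.59 = 0.1333 A, and R_n = R_th = 58.59 Ω

Final answer: I_n = 0.1333 A, R_n = 58.59 Ω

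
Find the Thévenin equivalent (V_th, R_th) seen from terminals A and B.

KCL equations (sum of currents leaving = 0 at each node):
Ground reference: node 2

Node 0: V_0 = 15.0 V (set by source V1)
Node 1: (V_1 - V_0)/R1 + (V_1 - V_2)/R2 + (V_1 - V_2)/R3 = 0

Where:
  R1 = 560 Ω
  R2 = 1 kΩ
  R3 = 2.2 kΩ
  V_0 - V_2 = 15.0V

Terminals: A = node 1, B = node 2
Step 1 — V_th is the open-circuit voltage V_A - V_B (nothing connected across the terminals).
Nodal analysis, taking node 2 as the 0 V reference.
Source V1 fixes V_0 = 15 V.
KCL at each unknown node (sum of currents leaving = 0; resistances in Ω):
  Node 1: (V_1 - 15)/560 + (V_1 - 0)/1000 + (V_1 - 0)/2200 = 0
Collecting terms: 0.00324 × V_1 = 0.02679  =>  V_1 = 8.267 V
V_th = V_1 - V_2 = 8.267 - 0 = 8.267 V
Step 2 — R_th: zero the source — replace V1 by a short circuit (node 2 merges into node 0) — and find the resistance seen between A (node 1) and B (node 0).
Reduce the network between node 1 (A) and node 0 (B) by series/parallel combination:
  Rp1 = R1 ‖ R2 ‖ R3 (parallel, all between nodes 0 and 1) = 1/(1/560 + 1/1000 + 1/2200) = 308.6 Ω
R_th = 308.6 Ω

Final answer: V_th = 8.267 V, R_th = 308.6 Ω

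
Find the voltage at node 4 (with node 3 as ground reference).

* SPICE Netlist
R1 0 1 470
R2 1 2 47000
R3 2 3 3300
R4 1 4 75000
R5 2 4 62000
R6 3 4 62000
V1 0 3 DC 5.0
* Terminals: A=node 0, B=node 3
Nodal analysis, taking node 3 as the 0 V reference.
Source V1 fixes V_0 = 5 V.
KCL at each unknown node (sum of currents leaving = 0; resistances in Ω):
  Node 1: (V_1 - 5)/470 + (V_1 - V_2)/47000 + (V_1 - V_4)/75000 = 0
  Node 2: (V_2 - V_1)/47000 + (V_2 - 0)/3300 + (V_2 - V_4)/62000 = 0
  Node 4: (V_4 - V_1)/75000 + (V_4 - V_2)/62000 + (V_4 - 0)/62000 = 0
Collecting terms (coefficients in siemens):
  0.002162·V_1 - 0.00002128·V_2 - 0.00001333·V_4 = 0.01064
  0.0003404·V_2 - 0.00002128·V_1 - 0.00001613·V_4 = 0
  0.00004559·V_4 - 0.00001333·V_1 - 0.00001613·V_2 = 0
Solving these 3 simultaneous equations (Gaussian elimination) gives:
  V_1 = 4.933 V, V_2 = 0.3831 V, V_4 = 1.578 V
The requested potential is V_4 = 1.578 V.

Final answer: V_4 = 1.578 V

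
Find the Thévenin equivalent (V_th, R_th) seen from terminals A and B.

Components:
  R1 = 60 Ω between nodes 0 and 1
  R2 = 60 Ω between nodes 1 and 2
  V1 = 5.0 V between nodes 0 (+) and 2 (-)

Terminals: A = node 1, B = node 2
Step 1 — V_th is the open-circuit voltage V_A - V_B (nothing connected across the terminals).
Nodal analysis, taking node 2 as the 0 V reference.
Source V1 fixes V_0 = 5 V.
KCL at each unknown node (sum of currents leaving = 0; resistances in Ω):
  Node 1: (V_1 - 5)/60 + (V_1 - 0)/60 = 0
Collecting terms: 0.03333 × V_1 = 0.08333  =>  V_1 = 2.5 V
V_th = V_1 - V_2 = 2.5 - 0 = 2.5 V
Step 2 — R_th: zero the source — replace V1 by a short circuit (node 2 merges into node 0) — and find the resistance seen between A (node 1) and B (node 0).
Reduce the network between node 1 (A) and node 0 (B) by series/parallel combination:
  Rp1 = R1 ‖ R2 (parallel, both between nodes 0 and 1) = 1/(1/60 + 1/60) = 30 Ω
R_th = 30 Ω

Final answer: V_th = 2.5 V, R_th = 30 Ω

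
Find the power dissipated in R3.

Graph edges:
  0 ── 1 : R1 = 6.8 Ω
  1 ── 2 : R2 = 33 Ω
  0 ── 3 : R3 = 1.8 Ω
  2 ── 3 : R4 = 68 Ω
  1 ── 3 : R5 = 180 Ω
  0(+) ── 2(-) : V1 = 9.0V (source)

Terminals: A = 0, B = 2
Nodal analysis, taking node 2 as the 0 V reference.
Source V1 fixes V_0 = 9 V.
KCL at each unknown node (sum of currents leaving = 0; resistances in Ω):
  Node 1: (V_1 - 9)/6.8 + (V_1 - 0)/33 + (V_1 - V_3)/180 = 0
  Node 3: (V_3 - 9)/1.8 + (V_3 - 0)/68 + (V_3 - V_1)/180 = 0
Collecting terms (coefficients in siemens):
  0.1829·V_1 - 0.005556·V_3 = 1.324
  0.5758·V_3 - 0.005556·V_1 = 5
Determinant D = (0.1829)(0.5758) - (-0.005556)(-0.005556) = 0.1053
V_1 = [(1.324)(0.5758) - (-0.005556)(5)]/D = 7.502 V
V_3 = [(0.1829)(5) - (1.324)(-0.005556)]/D = 8.756 V
I_R3 = (V_0 - V_3)/R3 = (9 - 8.756)/1.8 = 0.1357 A
P_R3 = I_R3² × R3 = (0.1357)² × 1.8 = 0.03316 W

Final answer: 0.03316 W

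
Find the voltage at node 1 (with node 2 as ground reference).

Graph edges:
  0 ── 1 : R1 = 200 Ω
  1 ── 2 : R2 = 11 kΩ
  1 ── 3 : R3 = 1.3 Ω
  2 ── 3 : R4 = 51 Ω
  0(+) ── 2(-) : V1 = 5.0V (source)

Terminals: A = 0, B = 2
Nodal analysis, taking node 2 as the 0 V reference.
Source V1 fixes V_0 = 5 V.
KCL at each unknown node (sum of currents leaving = 0; resistances in Ω):
  Node 1: (V_1 - 5)/200 + (V_1 - 0)/11000 + (V_1 - V_3)/1.3 = 0
  Node 3: (V_3 - V_1)/1.3 + (V_3 - 0)/51 = 0
Collecting terms (coefficients in siemens):
  0.7743·V_1 - 0.7692·V_3 = 0.025
  0.7888·V_3 - 0.7692·V_1 = 0
Determinant D = (0.7743)(0.7888) - (-0.7692)(-0.7692) = 0.0191
V_1 = [(0.025)(0.7888) - (-0.7692)(0)]/D = 1.033 V
V_3 = [(0.7743)(0) - (0.025)(-0.7692)]/D = 1.007 V
The requested potential is V_1 = 1.033 V.

Final answer: V_1 = 1.033 V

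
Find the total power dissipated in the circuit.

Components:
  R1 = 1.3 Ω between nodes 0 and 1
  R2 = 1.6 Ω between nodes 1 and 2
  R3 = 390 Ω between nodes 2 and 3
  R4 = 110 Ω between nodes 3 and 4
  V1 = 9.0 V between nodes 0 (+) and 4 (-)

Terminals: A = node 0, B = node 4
Nodal analysis, taking node 4 as the 0 V reference.
Source V1 fixes V_0 = 9 V.
KCL at each unknown node (sum of currents leaving = 0; resistances in Ω):
  Node 1: (V_1 - 9)/1.3 + (V_1 - V_2)/1.6 = 0
  Node 2: (V_2 - V_1)/1.6 + (V_2 - V_3)/390 = 0
  Node 3: (V_3 - V_2)/390 + (V_3 - 0)/110 = 0
Collecting terms (coefficients in siemens):
  1.394·V_1 - 0.625·V_2 = 6.923
  0.6276·V_2 - 0.625·V_1 - 0.002564·V_3 = 0
  0.01166·V_3 - 0.002564·V_2 = 0
Solving these 3 simultaneous equations (Gaussian elimination) gives:
  V_1 = 8.977 V, V_2 = 8.948 V, V_3 = 1.969 V
Power in each resistor, P = (ΔV)²/R:
  P_R1 = (9 - 8.977)²/1.3 = 0.0004164 W
  P_R2 = (8.977 - 8.948)²/1.6 = 0.0005124 W
  P_R3 = (8.948 - 1.969)²/390 = 0.1249 W
  P_R4 = (1.969 - 0)²/110 = 0.03523 W
P_total = P_R1 + P_R2 + P_R3 + P_R4 = 0.1611 W

Final answer: 0.1611 W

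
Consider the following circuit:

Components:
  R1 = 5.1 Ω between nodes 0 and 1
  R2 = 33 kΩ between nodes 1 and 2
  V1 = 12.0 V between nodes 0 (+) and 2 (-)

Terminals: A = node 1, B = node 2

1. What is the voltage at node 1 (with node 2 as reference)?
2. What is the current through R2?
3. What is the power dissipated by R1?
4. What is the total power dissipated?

Nodal analysis, taking node 2 as the 0 V reference.
Source V1 fixes V_0 = 12 V.
KCL at each unknown node (sum of currents leaving = 0; resistances in Ω):
  Node 1: (V_1 - 12)/5.1 + (V_1 - 0)/33000 = 0
Collecting terms: 0.1961 × V_1 = 2.353  =>  V_1 = 12 V
Part 1:
  Read off the nodal solution: V_1 = 12 V
Part 2:
  I_R2 = (V_1 - V_2)/R2 = (12 - 0)/33000 = 0.0003636 A
  Magnitude: I_R2 = 0.0003636 A
Part 3:
  I_R1 = (V_0 - V_1)/R1 = (12 - 12)/5.1 = 0.0003636 A
  P_R1 = I_R1² × R1 = (0.0003636)² × 5.1 = 0.0000006742 W
Part 4:
  Power in each resistor, P = (ΔV)²/R:
    P_R1 = (12 - 12)²/5.1 = 0.0000006742 W
    P_R2 = (12 - 0)²/33000 = 0.004362 W
  P_total = P_R1 + P_R2 = 0.004363 W

Final answers:
1. V_1 = 12 V
2. I_R2 = 0.0003636 A
3. P_R1 = 6.742e-07 W
4. P_total = 0.004363 W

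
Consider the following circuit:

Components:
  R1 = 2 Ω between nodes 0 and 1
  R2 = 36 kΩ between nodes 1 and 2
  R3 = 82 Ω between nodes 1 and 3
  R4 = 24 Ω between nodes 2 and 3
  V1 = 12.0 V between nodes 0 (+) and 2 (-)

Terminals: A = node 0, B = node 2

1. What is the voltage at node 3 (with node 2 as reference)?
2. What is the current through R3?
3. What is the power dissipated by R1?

Nodal analysis, taking node 2 as the 0 V reference.
Source V1 fixes V_0 = 12 V.
KCL at each unknown node (sum of currents leaving = 0; resistances in Ω):
  Node 1: (V_1 - 12)/2 + (V_1 - 0)/36000 + (V_1 - V_3)/82 = 0
  Node 3: (V_3 - V_1)/82 + (V_3 - 0)/24 = 0
Collecting terms (coefficients in siemens):
  0.5122·V_1 - 0.0122·V_3 = 6
  0.05386·V_3 - 0.0122·V_1 = 0
Determinant D = (0.5122)(0.05386) - (-0.0122)(-0.0122) = 0.02744
V_1 = [(6)(0.05386) - (-0.0122)(0)]/D = 11.78 V
V_3 = [(0.5122)(0) - (6)(-0.0122)]/D = 2.667 V
Part 1:
  Read off the nodal solution: V_3 = 2.667 V
Part 2:
  I_R3 = (V_1 - V_3)/R3 = (11.78 - 2.667)/82 = 0.1111 A
  Magnitude: I_R3 = 0.1111 A
Part 3:
  I_R1 = (V_0 - V_1)/R1 = (12 - 11.78)/2 = 0.1114 A
  P_R1 = I_R1² × R1 = (0.1114)² × 2 = 0.02483 W

Final answers:
1. V_3 = 2.667 V
2. I_R3 = 0.1111 A
3. P_R1 = 0.02483 W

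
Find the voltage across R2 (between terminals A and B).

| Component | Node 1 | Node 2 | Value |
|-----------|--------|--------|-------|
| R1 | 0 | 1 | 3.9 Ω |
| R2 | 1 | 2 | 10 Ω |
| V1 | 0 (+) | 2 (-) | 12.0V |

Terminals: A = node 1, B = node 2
R1 and R2 are in series across V1 (node 0 → node 1 → node 2), and the output A–B is taken across R2, so this is a voltage divider.
Series current: I = V1/(R1 + R2) = 12/(3.9 + 10) = 12/13.9 = 0.8633 A
V_R2 = I × R2 = V1 × R2/(R1 + R2) = 12 × 10/13.9 = 8.633 V

Final answer: 8.633 V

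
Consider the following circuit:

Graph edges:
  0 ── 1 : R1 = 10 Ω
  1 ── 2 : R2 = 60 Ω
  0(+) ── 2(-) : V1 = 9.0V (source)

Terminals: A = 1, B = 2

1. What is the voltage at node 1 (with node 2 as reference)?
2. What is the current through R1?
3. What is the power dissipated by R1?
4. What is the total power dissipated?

Nodal analysis, taking node 2 as the 0 V reference.
Source V1 fixes V_0 = 9 V.
KCL at each unknown node (sum of currents leaving = 0; resistances in Ω):
  Node 1: (V_1 - 9)/10 + (V_1 - 0)/60 = 0
Collecting terms: 0.1167 × V_1 = 0.9  =>  V_1 = 7.714 V
Part 1:
  Read off the nodal solution: V_1 = 7.714 V
Part 2:
  I_R1 = (V_0 - V_1)/R1 = (9 - 7.714)/10 = 0.1286 A
  Magnitude: I_R1 = 0.1286 A
Part 3:
  I_R1 = (V_0 - V_1)/R1 = (9 - 7.714)/10 = 0.1286 A
  P_R1 = I_R1² × R1 = (0.1286)² × 10 = 0.1653 W
Part 4:
  Power in each resistor, P = (ΔV)²/R:
    P_R1 = (9 - 7.714)²/10 = 0.1653 W
    P_R2 = (7.714 - 0)²/60 = 0.9918 W
  P_total = P_R1 + P_R2 = 1.157 W

Final answers:
1. V_1 = 7.714 V
2. I_R1 = 0.1286 A
3. P_R1 = 0.1653 W
4. P_total = 1.157 W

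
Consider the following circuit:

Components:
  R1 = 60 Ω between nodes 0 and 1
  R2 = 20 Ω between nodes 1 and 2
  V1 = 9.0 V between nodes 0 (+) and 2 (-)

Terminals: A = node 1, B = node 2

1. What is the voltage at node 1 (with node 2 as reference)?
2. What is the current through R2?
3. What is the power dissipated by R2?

Nodal analysis, taking node 2 as the 0 V reference.
Source V1 fixes V_0 = 9 V.
KCL at each unknown node (sum of currents leaving = 0; resistances in Ω):
  Node 1: (V_1 - 9)/60 + (V_1 - 0)/20 = 0
Collecting terms: 0.06667 × V_1 = 0.15  =>  V_1 = 2.25 V
Part 1:
  Read off the nodal solution: V_1 = 2.25 V
Part 2:
  I_R2 = (V_1 - V_2)/R2 = (2.25 - 0)/20 = 0.1125 A
  Magnitude: I_R2 = 0.1125 A
Part 3:
  I_R2 = (V_1 - V_2)/R2 = (2.25 - 0)/20 = 0.1125 A
  P_R2 = I_R2² × R2 = (0.1125)² × 20 = 0.2531 W

Final answers:
1. V_1 = 2.25 V
2. I_R2 = 0.1125 A
3. P_R2 = 0.2531 W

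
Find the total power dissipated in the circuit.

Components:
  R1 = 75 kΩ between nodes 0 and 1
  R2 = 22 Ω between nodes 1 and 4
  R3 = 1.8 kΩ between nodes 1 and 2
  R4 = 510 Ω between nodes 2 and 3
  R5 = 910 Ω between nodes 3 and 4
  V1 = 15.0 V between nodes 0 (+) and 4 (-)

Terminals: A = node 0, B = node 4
Nodal analysis, taking node 4 as the 0 V reference.
Source V1 fixes V_0 = 15 V.
KCL at each unknown node (sum of currents leaving = 0; resistances in Ω):
  Node 1: (V_1 - 15)/75000 + (V_1 - 0)/22 + (V_1 - V_2)/1800 = 0
  Node 2: (V_2 - V_1)/1800 + (V_2 - V_3)/510 = 0
  Node 3: (V_3 - V_2)/510 + (V_3 - 0)/910 = 0
Collecting terms (coefficients in siemens):
  0.04602·V_1 - 0.0005556·V_2 = 0.0002
  0.002516·V_2 - 0.0005556·V_1 - 0.001961·V_3 = 0
  0.00306·V_3 - 0.001961·V_2 = 0
Solving these 3 simultaneous equations (Gaussian elimination) gives:
  V_1 = 0.004369 V, V_2 = 0.001927 V, V_3 = 0.001235 V
Power in each resistor, P = (ΔV)²/R:
  P_R1 = (15 - 0.004369)²/75000 = 0.002998 W
  P_R2 = (0.004369 - 0)²/22 = 0.0000008676 W
  P_R3 = (0.004369 - 0.001927)²/1800 = 0.000000003314 W
  P_R4 = (0.001927 - 0.001235)²/510 = 0.0000000009389 W
  P_R5 = (0.001235 - 0)²/910 = 0.000000001675 W
P_total = P_R1 + P_R2 + P_R3 + P_R4 + P_R5 = 0.002999 W

Final answer: 0.002999 W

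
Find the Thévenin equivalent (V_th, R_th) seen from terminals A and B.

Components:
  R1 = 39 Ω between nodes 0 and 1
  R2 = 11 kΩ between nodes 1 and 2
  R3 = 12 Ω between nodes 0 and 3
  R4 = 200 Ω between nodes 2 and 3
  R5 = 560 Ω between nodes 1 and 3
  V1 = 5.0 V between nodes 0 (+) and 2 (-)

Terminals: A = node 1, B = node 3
Step 1 — V_th is the open-circuit voltage V_A - V_B (nothing connected across the terminals).
Nodal analysis, taking node 2 as the 0 V reference.
Source V1 fixes V_0 = 5 V.
KCL at each unknown node (sum of currents leaving = 0; resistances in Ω):
  Node 1: (V_1 - 5)/39 + (V_1 - 0)/11000 + (V_1 - V_3)/560 = 0
  Node 3: (V_3 - 5)/12 + (V_3 - 0)/200 + (V_3 - V_1)/560 = 0
Collecting terms (coefficients in siemens):
  0.02752·V_1 - 0.001786·V_3 = 0.1282
  0.09012·V_3 - 0.001786·V_1 = 0.4167
Determinant D = (0.02752)(0.09012) - (-0.001786)(-0.001786) = 0.002477
V_1 = [(0.1282)(0.09012) - (-0.001786)(0.4167)]/D = 4.965 V
V_3 = [(0.02752)(0.4167) - (0.1282)(-0.001786)]/D = 4.722 V
V_th = V_1 - V_3 = 4.965 - 4.722 = 0.2435 V
Step 2 — R_th: zero the source — replace V1 by a short circuit (node 2 merges into node 0) — and find the resistance seen between A (node 1) and B (node 3).
Reduce the network between node 1 (A) and node 3 (B) by series/parallel combination:
  Rp1 = R1 ‖ R2 (parallel, both between nodes 0 and 1) = 1/(1/39 + 1/11000) = 38.86 Ω
  Rp2 = R3 ‖ R4 (parallel, both between nodes 0 and 3) = 1/(1/12 + 1/200) = 11.32 Ω
  Rs1 = Rp1 + Rp2 (series, joined only at node 0) = 38.86 + 11.32 = 50.18 Ω
  Rp3 = R5 ‖ Rs1 (parallel, both between nodes 1 and 3) = 1/(1/560 + 1/50.18) = 46.06 Ω
R_th = 46.06 Ω

Final answer: V_th = 0.2435 V, R_th = 46.06 Ω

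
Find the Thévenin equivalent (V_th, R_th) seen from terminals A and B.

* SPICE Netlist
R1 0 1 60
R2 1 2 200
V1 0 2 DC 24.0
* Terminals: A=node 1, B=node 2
Step 1 — V_th is the open-circuit voltage V_A - V_B (nothing connected across the terminals).
Nodal analysis, taking node 2 as the 0 V reference.
Source V1 fixes V_0 = 24 V.
KCL at each unknown node (sum of currents leaving = 0; resistances in Ω):
  Node 1: (V_1 - 24)/60 + (V_1 - 0)/200 = 0
Collecting terms: 0.02167 × V_1 = 0.4  =>  V_1 = 18.46 V
V_th = V_1 - V_2 = 18.46 - 0 = 18.46 V
Step 2 — R_th: zero the source — replace V1 by a short circuit (node 2 merges into node 0) — and find the resistance seen between A (node 1) and B (node 0).
Reduce the network between node 1 (A) and node 0 (B) by series/parallel combination:
  Rp1 = R1 ‖ R2 (parallel, both between nodes 0 and 1) = 1/(1/60 + 1/200) = 46.15 Ω
R_th = 46.15 Ω

Final answer: V_th = 18.46 V, R_th = 46.15 Ω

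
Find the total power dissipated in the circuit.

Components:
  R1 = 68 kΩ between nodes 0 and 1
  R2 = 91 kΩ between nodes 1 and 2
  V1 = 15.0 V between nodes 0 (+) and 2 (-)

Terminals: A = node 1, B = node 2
Nodal analysis, taking node 2 as the 0 V reference.
Source V1 fixes V_0 = 15 V.
KCL at each unknown node (sum of currents leaving = 0; resistances in Ω):
  Node 1: (V_1 - 15)/68000 + (V_1 - 0)/91000 = 0
Collecting terms: 0.00002569 × V_1 = 0.0002206  =>  V_1 = 8.585 V
Power in each resistor, P = (ΔV)²/R:
  P_R1 = (15 - 8.585)²/68000 = 0.0006052 W
  P_R2 = (8.585 - 0)²/91000 = 0.0008099 W
P_total = P_R1 + P_R2 = 0.001415 W

Final answer: 0.001415 W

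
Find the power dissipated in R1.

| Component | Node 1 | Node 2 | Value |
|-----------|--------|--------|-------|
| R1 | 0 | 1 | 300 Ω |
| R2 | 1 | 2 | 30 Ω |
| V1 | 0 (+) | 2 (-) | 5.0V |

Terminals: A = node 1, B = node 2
Nodal analysis, taking node 2 as the 0 V reference.
Source V1 fixes V_0 = 5 V.
KCL at each unknown node (sum of currents leaving = 0; resistances in Ω):
  Node 1: (V_1 - 5)/300 + (V_1 - 0)/30 = 0
Collecting terms: 0.03667 × V_1 = 0.01667  =>  V_1 = 0.4545 V
I_R1 = (V_0 - V_1)/R1 = (5 - 0.4545)/300 = 0.01515 A
P_R1 = I_R1² × R1 = (0.01515)² × 300 = 0.06887 W

Final answer: 0.06887 W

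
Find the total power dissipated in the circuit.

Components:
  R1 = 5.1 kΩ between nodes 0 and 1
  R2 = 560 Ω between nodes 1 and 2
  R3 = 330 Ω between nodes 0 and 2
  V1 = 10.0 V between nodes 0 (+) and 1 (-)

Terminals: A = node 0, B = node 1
Nodal analysis, taking node 1 as the 0 V reference.
Source V1 fixes V_0 = 10 V.
KCL at each unknown node (sum of currents leaving = 0; resistances in Ω):
  Node 2: (V_2 - 0)/560 + (V_2 - 10)/330 = 0
Collecting terms: 0.004816 × V_2 = 0.0303  =>  V_2 = 6.292 V
Power in each resistor, P = (ΔV)²/R:
  P_R1 = (10 - 0)²/5100 = 0.01961 W
  P_R2 = (0 - 6.292)²/560 = 0.0707 W
  P_R3 = (10 - 6.292)²/330 = 0.04166 W
P_total = P_R1 + P_R2 + P_R3 = 0.132 W

Final answer: 0.132 W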